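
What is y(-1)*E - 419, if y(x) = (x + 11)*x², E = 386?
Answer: 3441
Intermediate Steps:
y(x) = x²*(11 + x) (y(x) = (11 + x)*x² = x²*(11 + x))
y(-1)*E - 419 = ((-1)²*(11 - 1))*386 - 419 = (1*10)*386 - 419 = 10*386 - 419 = 3860 - 419 = 3441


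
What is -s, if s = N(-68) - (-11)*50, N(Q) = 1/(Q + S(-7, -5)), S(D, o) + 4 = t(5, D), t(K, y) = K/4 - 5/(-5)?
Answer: -153446/279 ≈ -549.99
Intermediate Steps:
t(K, y) = 1 + K/4 (t(K, y) = K*(¼) - 5*(-⅕) = K/4 + 1 = 1 + K/4)
S(D, o) = -7/4 (S(D, o) = -4 + (1 + (¼)*5) = -4 + (1 + 5/4) = -4 + 9/4 = -7/4)
N(Q) = 1/(-7/4 + Q) (N(Q) = 1/(Q - 7/4) = 1/(-7/4 + Q))
s = 153446/279 (s = 4/(-7 + 4*(-68)) - (-11)*50 = 4/(-7 - 272) - 1*(-550) = 4/(-279) + 550 = 4*(-1/279) + 550 = -4/279 + 550 = 153446/279 ≈ 549.99)
-s = -1*153446/279 = -153446/279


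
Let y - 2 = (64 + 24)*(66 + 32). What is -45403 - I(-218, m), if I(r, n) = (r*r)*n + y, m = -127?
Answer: 5981519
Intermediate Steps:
y = 8626 (y = 2 + (64 + 24)*(66 + 32) = 2 + 88*98 = 2 + 8624 = 8626)
I(r, n) = 8626 + n*r² (I(r, n) = (r*r)*n + 8626 = r²*n + 8626 = n*r² + 8626 = 8626 + n*r²)
-45403 - I(-218, m) = -45403 - (8626 - 127*(-218)²) = -45403 - (8626 - 127*47524) = -45403 - (8626 - 6035548) = -45403 - 1*(-6026922) = -45403 + 6026922 = 5981519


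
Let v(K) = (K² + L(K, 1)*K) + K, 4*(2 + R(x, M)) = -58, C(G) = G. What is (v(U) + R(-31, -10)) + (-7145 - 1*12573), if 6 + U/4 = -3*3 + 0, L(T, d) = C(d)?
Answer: -32509/2 ≈ -16255.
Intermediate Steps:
R(x, M) = -33/2 (R(x, M) = -2 + (¼)*(-58) = -2 - 29/2 = -33/2)
L(T, d) = d
U = -60 (U = -24 + 4*(-3*3 + 0) = -24 + 4*(-9 + 0) = -24 + 4*(-9) = -24 - 36 = -60)
v(K) = K² + 2*K (v(K) = (K² + 1*K) + K = (K² + K) + K = (K + K²) + K = K² + 2*K)
(v(U) + R(-31, -10)) + (-7145 - 1*12573) = (-60*(2 - 60) - 33/2) + (-7145 - 1*12573) = (-60*(-58) - 33/2) + (-7145 - 12573) = (3480 - 33/2) - 19718 = 6927/2 - 19718 = -32509/2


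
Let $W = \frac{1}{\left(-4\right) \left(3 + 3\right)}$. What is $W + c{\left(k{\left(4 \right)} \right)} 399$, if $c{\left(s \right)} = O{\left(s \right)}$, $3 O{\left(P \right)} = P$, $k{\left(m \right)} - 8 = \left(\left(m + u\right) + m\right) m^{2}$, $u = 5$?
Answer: $\frac{689471}{24} \approx 28728.0$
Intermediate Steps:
$k{\left(m \right)} = 8 + m^{2} \left(5 + 2 m\right)$ ($k{\left(m \right)} = 8 + \left(\left(m + 5\right) + m\right) m^{2} = 8 + \left(\left(5 + m\right) + m\right) m^{2} = 8 + \left(5 + 2 m\right) m^{2} = 8 + m^{2} \left(5 + 2 m\right)$)
$O{\left(P \right)} = \frac{P}{3}$
$c{\left(s \right)} = \frac{s}{3}$
$W = - \frac{1}{24}$ ($W = \frac{1}{\left(-4\right) 6} = \frac{1}{-24} = - \frac{1}{24} \approx -0.041667$)
$W + c{\left(k{\left(4 \right)} \right)} 399 = - \frac{1}{24} + \frac{8 + 2 \cdot 4^{3} + 5 \cdot 4^{2}}{3} \cdot 399 = - \frac{1}{24} + \frac{8 + 2 \cdot 64 + 5 \cdot 16}{3} \cdot 399 = - \frac{1}{24} + \frac{8 + 128 + 80}{3} \cdot 399 = - \frac{1}{24} + \frac{1}{3} \cdot 216 \cdot 399 = - \frac{1}{24} + 72 \cdot 399 = - \frac{1}{24} + 28728 = \frac{689471}{24}$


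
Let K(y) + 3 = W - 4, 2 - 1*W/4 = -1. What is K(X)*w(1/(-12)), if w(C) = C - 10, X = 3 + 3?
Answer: -605/12 ≈ -50.417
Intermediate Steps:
W = 12 (W = 8 - 4*(-1) = 8 + 4 = 12)
X = 6
w(C) = -10 + C
K(y) = 5 (K(y) = -3 + (12 - 4) = -3 + 8 = 5)
K(X)*w(1/(-12)) = 5*(-10 + 1/(-12)) = 5*(-10 - 1/12) = 5*(-121/12) = -605/12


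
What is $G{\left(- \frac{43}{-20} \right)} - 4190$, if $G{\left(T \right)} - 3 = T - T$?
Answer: $-4187$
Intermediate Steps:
$G{\left(T \right)} = 3$ ($G{\left(T \right)} = 3 + \left(T - T\right) = 3 + 0 = 3$)
$G{\left(- \frac{43}{-20} \right)} - 4190 = 3 - 4190 = -4187$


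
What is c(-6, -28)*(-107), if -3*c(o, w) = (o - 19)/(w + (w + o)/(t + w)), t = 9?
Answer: 50825/1494 ≈ 34.019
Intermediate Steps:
c(o, w) = -(-19 + o)/(3*(w + (o + w)/(9 + w))) (c(o, w) = -(o - 19)/(3*(w + (w + o)/(9 + w))) = -(-19 + o)/(3*(w + (o + w)/(9 + w))))
c(-6, -28)*(-107) = ((171 - 9*(-6) + 19*(-28) - 1*(-6)*(-28))/(3*(-6 + (-28)**2 + 10*(-28))))*(-107) = ((171 + 54 - 532 - 168)/(3*(-6 + 784 - 280)))*(-107) = ((1/3)*(-475)/498)*(-107) = ((1/3)*(1/498)*(-475))*(-107) = -475/1494*(-107) = 50825/1494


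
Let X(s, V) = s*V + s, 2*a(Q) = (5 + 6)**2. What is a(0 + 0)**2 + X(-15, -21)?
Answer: 15841/4 ≈ 3960.3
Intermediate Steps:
a(Q) = 121/2 (a(Q) = (5 + 6)**2/2 = (1/2)*11**2 = (1/2)*121 = 121/2)
X(s, V) = s + V*s (X(s, V) = V*s + s = s + V*s)
a(0 + 0)**2 + X(-15, -21) = (121/2)**2 - 15*(1 - 21) = 14641/4 - 15*(-20) = 14641/4 + 300 = 15841/4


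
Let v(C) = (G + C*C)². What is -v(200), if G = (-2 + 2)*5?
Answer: -1600000000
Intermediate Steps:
G = 0 (G = 0*5 = 0)
v(C) = C⁴ (v(C) = (0 + C*C)² = (0 + C²)² = (C²)² = C⁴)
-v(200) = -1*200⁴ = -1*1600000000 = -1600000000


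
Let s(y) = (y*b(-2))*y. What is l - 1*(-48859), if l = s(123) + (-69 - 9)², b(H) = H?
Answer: 24685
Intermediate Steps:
s(y) = -2*y² (s(y) = (y*(-2))*y = (-2*y)*y = -2*y²)
l = -24174 (l = -2*123² + (-69 - 9)² = -2*15129 + (-78)² = -30258 + 6084 = -24174)
l - 1*(-48859) = -24174 - 1*(-48859) = -24174 + 48859 = 24685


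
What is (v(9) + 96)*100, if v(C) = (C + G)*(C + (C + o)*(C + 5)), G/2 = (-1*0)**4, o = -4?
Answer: 80700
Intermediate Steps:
G = 0 (G = 2*(-1*0)**4 = 2*0**4 = 2*0 = 0)
v(C) = C*(C + (-4 + C)*(5 + C)) (v(C) = (C + 0)*(C + (C - 4)*(C + 5)) = C*(C + (-4 + C)*(5 + C)))
(v(9) + 96)*100 = (9*(-20 + 9**2 + 2*9) + 96)*100 = (9*(-20 + 81 + 18) + 96)*100 = (9*79 + 96)*100 = (711 + 96)*100 = 807*100 = 80700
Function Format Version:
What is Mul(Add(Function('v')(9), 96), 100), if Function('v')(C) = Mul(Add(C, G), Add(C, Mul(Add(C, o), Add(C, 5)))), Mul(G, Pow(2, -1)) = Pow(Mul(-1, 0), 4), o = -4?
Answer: 80700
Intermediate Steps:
G = 0 (G = Mul(2, Pow(Mul(-1, 0), 4)) = Mul(2, Pow(0, 4)) = Mul(2, 0) = 0)
Function('v')(C) = Mul(C, Add(C, Mul(Add(-4, C), Add(5, C)))) (Function('v')(C) = Mul(Add(C, 0), Add(C, Mul(Add(C, -4), Add(C, 5)))) = Mul(C, Add(C, Mul(Add(-4, C), Add(5, C)))))
Mul(Add(Function('v')(9), 96), 100) = Mul(Add(Mul(9, Add(-20, Pow(9, 2), Mul(2, 9))), 96), 100) = Mul(Add(Mul(9, Add(-20, 81, 18)), 96), 100) = Mul(Add(Mul(9, 79), 96), 100) = Mul(Add(711, 96), 100) = Mul(807, 100) = 80700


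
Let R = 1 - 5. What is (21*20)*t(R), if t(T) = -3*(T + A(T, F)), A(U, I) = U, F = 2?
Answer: 10080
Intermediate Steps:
R = -4
t(T) = -6*T (t(T) = -3*(T + T) = -6*T)
(21*20)*t(R) = (21*20)*(-6*(-4)) = 420*24 = 10080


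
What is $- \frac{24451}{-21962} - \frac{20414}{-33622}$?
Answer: $\frac{635211895}{369203182} \approx 1.7205$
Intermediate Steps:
$- \frac{24451}{-21962} - \frac{20414}{-33622} = \left(-24451\right) \left(- \frac{1}{21962}\right) - - \frac{10207}{16811} = \frac{24451}{21962} + \frac{10207}{16811} = \frac{635211895}{369203182}$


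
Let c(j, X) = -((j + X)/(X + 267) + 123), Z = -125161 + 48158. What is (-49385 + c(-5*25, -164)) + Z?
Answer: -13030344/103 ≈ -1.2651e+5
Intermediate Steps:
Z = -77003
c(j, X) = -123 - (X + j)/(267 + X) (c(j, X) = -((X + j)/(267 + X) + 123) = -(123 + (X + j)/(267 + X)) = -123 - (X + j)/(267 + X))
(-49385 + c(-5*25, -164)) + Z = (-49385 + (-32841 - (-5)*25 - 124*(-164))/(267 - 164)) - 77003 = (-49385 + (-32841 - 1*(-125) + 20336)/103) - 77003 = (-49385 + (-32841 + 125 + 20336)/103) - 77003 = (-49385 + (1/103)*(-12380)) - 77003 = (-49385 - 12380/103) - 77003 = -5099035/103 - 77003 = -13030344/103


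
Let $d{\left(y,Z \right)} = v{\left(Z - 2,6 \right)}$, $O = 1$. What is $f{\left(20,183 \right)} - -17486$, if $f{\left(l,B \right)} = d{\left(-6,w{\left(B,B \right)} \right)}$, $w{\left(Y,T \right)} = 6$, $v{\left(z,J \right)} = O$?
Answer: $17487$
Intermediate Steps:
$v{\left(z,J \right)} = 1$
$d{\left(y,Z \right)} = 1$
$f{\left(l,B \right)} = 1$
$f{\left(20,183 \right)} - -17486 = 1 - -17486 = 1 + 17486 = 17487$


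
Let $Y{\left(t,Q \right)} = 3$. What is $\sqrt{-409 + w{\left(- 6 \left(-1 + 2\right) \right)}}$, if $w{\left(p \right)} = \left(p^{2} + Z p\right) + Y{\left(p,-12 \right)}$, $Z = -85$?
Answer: $2 \sqrt{35} \approx 11.832$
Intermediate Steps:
$w{\left(p \right)} = 3 + p^{2} - 85 p$ ($w{\left(p \right)} = \left(p^{2} - 85 p\right) + 3 = 3 + p^{2} - 85 p$)
$\sqrt{-409 + w{\left(- 6 \left(-1 + 2\right) \right)}} = \sqrt{-409 + \left(3 + \left(- 6 \left(-1 + 2\right)\right)^{2} - 85 \left(- 6 \left(-1 + 2\right)\right)\right)} = \sqrt{-409 + \left(3 + \left(\left(-6\right) 1\right)^{2} - 85 \left(\left(-6\right) 1\right)\right)} = \sqrt{-409 + \left(3 + \left(-6\right)^{2} - -510\right)} = \sqrt{-409 + \left(3 + 36 + 510\right)} = \sqrt{-409 + 549} = \sqrt{140} = 2 \sqrt{35}$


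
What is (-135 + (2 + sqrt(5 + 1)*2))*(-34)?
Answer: 4522 - 68*sqrt(6) ≈ 4355.4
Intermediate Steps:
(-135 + (2 + sqrt(5 + 1)*2))*(-34) = (-135 + (2 + sqrt(6)*2))*(-34) = (-135 + (2 + 2*sqrt(6)))*(-34) = (-133 + 2*sqrt(6))*(-34) = 4522 - 68*sqrt(6)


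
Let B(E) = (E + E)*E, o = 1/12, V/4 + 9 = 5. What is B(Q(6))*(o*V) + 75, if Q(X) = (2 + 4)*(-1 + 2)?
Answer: -21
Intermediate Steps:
V = -16 (V = -36 + 4*5 = -36 + 20 = -16)
Q(X) = 6 (Q(X) = 6*1 = 6)
o = 1/12 ≈ 0.083333
B(E) = 2*E² (B(E) = (2*E)*E = 2*E²)
B(Q(6))*(o*V) + 75 = (2*6²)*((1/12)*(-16)) + 75 = (2*36)*(-4/3) + 75 = 72*(-4/3) + 75 = -96 + 75 = -21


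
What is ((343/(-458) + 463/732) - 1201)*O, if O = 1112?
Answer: -55972725442/41907 ≈ -1.3356e+6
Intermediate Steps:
((343/(-458) + 463/732) - 1201)*O = ((343/(-458) + 463/732) - 1201)*1112 = ((343*(-1/458) + 463*(1/732)) - 1201)*1112 = ((-343/458 + 463/732) - 1201)*1112 = (-19511/167628 - 1201)*1112 = -201340739/167628*1112 = -55972725442/41907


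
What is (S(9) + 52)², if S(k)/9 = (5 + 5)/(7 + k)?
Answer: 212521/64 ≈ 3320.6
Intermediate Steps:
S(k) = 90/(7 + k) (S(k) = 9*((5 + 5)/(7 + k)) = 9*(10/(7 + k)) = 90/(7 + k))
(S(9) + 52)² = (90/(7 + 9) + 52)² = (90/16 + 52)² = (90*(1/16) + 52)² = (45/8 + 52)² = (461/8)² = 212521/64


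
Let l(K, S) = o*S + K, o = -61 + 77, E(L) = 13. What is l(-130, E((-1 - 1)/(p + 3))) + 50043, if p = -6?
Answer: 50121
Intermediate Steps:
o = 16
l(K, S) = K + 16*S (l(K, S) = 16*S + K = K + 16*S)
l(-130, E((-1 - 1)/(p + 3))) + 50043 = (-130 + 16*13) + 50043 = (-130 + 208) + 50043 = 78 + 50043 = 50121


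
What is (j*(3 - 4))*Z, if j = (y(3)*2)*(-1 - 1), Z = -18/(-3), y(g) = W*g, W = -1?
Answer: -72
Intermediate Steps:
y(g) = -g
Z = 6 (Z = -18*(-⅓) = 6)
j = 12 (j = (-1*3*2)*(-1 - 1) = -3*2*(-2) = -6*(-2) = 12)
(j*(3 - 4))*Z = (12*(3 - 4))*6 = (12*(-1))*6 = -12*6 = -72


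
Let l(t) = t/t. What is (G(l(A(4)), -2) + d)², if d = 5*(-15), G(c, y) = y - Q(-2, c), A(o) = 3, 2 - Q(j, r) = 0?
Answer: 6241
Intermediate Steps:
Q(j, r) = 2 (Q(j, r) = 2 - 1*0 = 2 + 0 = 2)
l(t) = 1
G(c, y) = -2 + y (G(c, y) = y - 1*2 = y - 2 = -2 + y)
d = -75
(G(l(A(4)), -2) + d)² = ((-2 - 2) - 75)² = (-4 - 75)² = (-79)² = 6241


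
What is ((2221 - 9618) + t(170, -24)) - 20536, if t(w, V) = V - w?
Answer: -28127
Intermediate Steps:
((2221 - 9618) + t(170, -24)) - 20536 = ((2221 - 9618) + (-24 - 1*170)) - 20536 = (-7397 + (-24 - 170)) - 20536 = (-7397 - 194) - 20536 = -7591 - 20536 = -28127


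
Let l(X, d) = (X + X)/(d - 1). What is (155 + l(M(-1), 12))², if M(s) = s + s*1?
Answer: 2893401/121 ≈ 23912.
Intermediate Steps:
M(s) = 2*s (M(s) = s + s = 2*s)
l(X, d) = 2*X/(-1 + d) (l(X, d) = (2*X)/(-1 + d) = 2*X/(-1 + d))
(155 + l(M(-1), 12))² = (155 + 2*(2*(-1))/(-1 + 12))² = (155 + 2*(-2)/11)² = (155 + 2*(-2)*(1/11))² = (155 - 4/11)² = (1701/11)² = 2893401/121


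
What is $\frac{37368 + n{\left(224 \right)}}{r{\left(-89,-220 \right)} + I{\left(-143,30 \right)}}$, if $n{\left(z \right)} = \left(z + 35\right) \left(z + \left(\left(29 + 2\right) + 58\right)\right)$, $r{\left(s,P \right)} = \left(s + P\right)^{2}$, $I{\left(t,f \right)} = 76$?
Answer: $\frac{118435}{95557} \approx 1.2394$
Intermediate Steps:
$r{\left(s,P \right)} = \left(P + s\right)^{2}$
$n{\left(z \right)} = \left(35 + z\right) \left(89 + z\right)$ ($n{\left(z \right)} = \left(35 + z\right) \left(z + \left(31 + 58\right)\right) = \left(35 + z\right) \left(z + 89\right) = \left(35 + z\right) \left(89 + z\right)$)
$\frac{37368 + n{\left(224 \right)}}{r{\left(-89,-220 \right)} + I{\left(-143,30 \right)}} = \frac{37368 + \left(3115 + 224^{2} + 124 \cdot 224\right)}{\left(-220 - 89\right)^{2} + 76} = \frac{37368 + \left(3115 + 50176 + 27776\right)}{\left(-309\right)^{2} + 76} = \frac{37368 + 81067}{95481 + 76} = \frac{118435}{95557}$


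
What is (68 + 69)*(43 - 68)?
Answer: -3425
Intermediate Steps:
(68 + 69)*(43 - 68) = 137*(-25) = -3425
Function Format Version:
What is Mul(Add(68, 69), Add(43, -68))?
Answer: -3425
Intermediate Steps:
Mul(Add(68, 69), Add(43, -68)) = Mul(137, -25) = -3425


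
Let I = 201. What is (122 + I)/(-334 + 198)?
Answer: -19/8 ≈ -2.3750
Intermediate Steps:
(122 + I)/(-334 + 198) = (122 + 201)/(-334 + 198) = 323/(-136) = 323*(-1/136) = -19/8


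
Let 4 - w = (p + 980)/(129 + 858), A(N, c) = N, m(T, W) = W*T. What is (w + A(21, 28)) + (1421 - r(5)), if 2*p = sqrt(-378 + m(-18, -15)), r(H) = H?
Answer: 203041/141 - I*sqrt(3)/329 ≈ 1440.0 - 0.0052646*I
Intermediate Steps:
m(T, W) = T*W
p = 3*I*sqrt(3) (p = sqrt(-378 - 18*(-15))/2 = sqrt(-378 + 270)/2 = sqrt(-108)/2 = (6*I*sqrt(3))/2 = 3*I*sqrt(3) ≈ 5.1962*I)
w = 424/141 - I*sqrt(3)/329 (w = 4 - (3*I*sqrt(3) + 980)/(129 + 858) = 4 - (980 + 3*I*sqrt(3))/987 = 4 - (140/141 + I*sqrt(3)/329) = 4 + (-140/141 - I*sqrt(3)/329) = 424/141 - I*sqrt(3)/329 ≈ 3.0071 - 0.0052646*I)
(w + A(21, 28)) + (1421 - r(5)) = ((424/141 - I*sqrt(3)/329) + 21) + (1421 - 1*5) = (3385/141 - I*sqrt(3)/329) + (1421 - 5) = (3385/141 - I*sqrt(3)/329) + 1416 = 203041/141 - I*sqrt(3)/329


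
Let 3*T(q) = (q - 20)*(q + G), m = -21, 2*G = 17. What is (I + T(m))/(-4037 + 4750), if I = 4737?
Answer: 29447/4278 ≈ 6.8834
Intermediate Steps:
G = 17/2 (G = (½)*17 = 17/2 ≈ 8.5000)
T(q) = (-20 + q)*(17/2 + q)/3 (T(q) = ((q - 20)*(q + 17/2))/3 = ((-20 + q)*(17/2 + q))/3 = (-20 + q)*(17/2 + q)/3)
(I + T(m))/(-4037 + 4750) = (4737 + (-170/3 - 23/6*(-21) + (⅓)*(-21)²))/(-4037 + 4750) = (4737 + (-170/3 + 161/2 + (⅓)*441))/713 = (4737 + (-170/3 + 161/2 + 147))*(1/713) = (4737 + 1025/6)*(1/713) = (29447/6)*(1/713) = 29447/4278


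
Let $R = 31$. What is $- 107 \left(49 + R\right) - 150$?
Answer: $-8710$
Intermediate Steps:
$- 107 \left(49 + R\right) - 150 = - 107 \left(49 + 31\right) - 150 = \left(-107\right) 80 - 150 = -8560 - 150 = -8710$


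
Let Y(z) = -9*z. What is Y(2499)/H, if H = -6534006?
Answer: 7497/2178002 ≈ 0.0034421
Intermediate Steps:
Y(2499)/H = -9*2499/(-6534006) = -22491*(-1/6534006) = 7497/2178002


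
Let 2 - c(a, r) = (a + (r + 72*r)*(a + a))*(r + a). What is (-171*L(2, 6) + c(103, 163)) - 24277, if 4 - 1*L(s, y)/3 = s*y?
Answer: -652065173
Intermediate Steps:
c(a, r) = 2 - (a + r)*(a + 146*a*r) (c(a, r) = 2 - (a + (r + 72*r)*(a + a))*(r + a) = 2 - (a + (73*r)*(2*a))*(a + r) = 2 - (a + 146*a*r)*(a + r) = 2 - (a + r)*(a + 146*a*r))
L(s, y) = 12 - 3*s*y
(-171*L(2, 6) + c(103, 163)) - 24277 = (-171*(12 - 3*2*6) + (2 - 1*103² - 1*103*163 - 146*103*163² - 146*163*103²)) - 24277 = (-171*(12 - 36) + (2 - 1*10609 - 16789 - 146*103*26569 - 146*163*10609)) - 24277 = (-171*(-24) + (2 - 10609 - 16789 - 399544622 - 252472982)) - 24277 = (4104 - 652045000) - 24277 = -652040896 - 24277 = -652065173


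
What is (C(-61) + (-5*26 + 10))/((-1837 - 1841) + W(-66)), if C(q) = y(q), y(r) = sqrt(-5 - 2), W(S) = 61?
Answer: 120/3617 - I*sqrt(7)/3617 ≈ 0.033177 - 0.00073148*I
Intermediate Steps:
y(r) = I*sqrt(7) (y(r) = sqrt(-7) = I*sqrt(7))
C(q) = I*sqrt(7)
(C(-61) + (-5*26 + 10))/((-1837 - 1841) + W(-66)) = (I*sqrt(7) + (-5*26 + 10))/((-1837 - 1841) + 61) = (I*sqrt(7) + (-130 + 10))/(-3678 + 61) = (I*sqrt(7) - 120)/(-3617) = (-120 + I*sqrt(7))*(-1/3617) = 120/3617 - I*sqrt(7)/3617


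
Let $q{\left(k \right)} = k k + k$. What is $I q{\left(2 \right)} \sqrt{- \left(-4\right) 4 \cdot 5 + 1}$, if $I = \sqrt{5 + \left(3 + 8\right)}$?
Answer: $216$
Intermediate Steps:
$q{\left(k \right)} = k + k^{2}$ ($q{\left(k \right)} = k^{2} + k = k + k^{2}$)
$I = 4$ ($I = \sqrt{5 + 11} = \sqrt{16} = 4$)
$I q{\left(2 \right)} \sqrt{- \left(-4\right) 4 \cdot 5 + 1} = 4 \cdot 2 \left(1 + 2\right) \sqrt{- \left(-4\right) 4 \cdot 5 + 1} = 4 \cdot 2 \cdot 3 \sqrt{- \left(-16\right) 5 + 1} = 4 \cdot 6 \sqrt{\left(-1\right) \left(-80\right) + 1} = 24 \sqrt{80 + 1} = 24 \sqrt{81} = 24 \cdot 9 = 216$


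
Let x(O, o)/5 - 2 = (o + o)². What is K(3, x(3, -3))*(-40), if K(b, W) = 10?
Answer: -400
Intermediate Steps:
x(O, o) = 10 + 20*o² (x(O, o) = 10 + 5*(o + o)² = 10 + 5*(2*o)² = 10 + 5*(4*o²) = 10 + 20*o²)
K(3, x(3, -3))*(-40) = 10*(-40) = -400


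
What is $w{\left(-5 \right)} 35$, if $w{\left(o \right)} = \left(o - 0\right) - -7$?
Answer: $70$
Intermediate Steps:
$w{\left(o \right)} = 7 + o$ ($w{\left(o \right)} = \left(o + 0\right) + 7 = o + 7 = 7 + o$)
$w{\left(-5 \right)} 35 = \left(7 - 5\right) 35 = 2 \cdot 35 = 70$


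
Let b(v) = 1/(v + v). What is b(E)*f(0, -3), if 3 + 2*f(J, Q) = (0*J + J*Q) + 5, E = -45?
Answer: -1/90 ≈ -0.011111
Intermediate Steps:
f(J, Q) = 1 + J*Q/2 (f(J, Q) = -3/2 + ((0*J + J*Q) + 5)/2 = -3/2 + ((0 + J*Q) + 5)/2 = -3/2 + (J*Q + 5)/2 = -3/2 + (5 + J*Q)/2 = -3/2 + (5/2 + J*Q/2) = 1 + J*Q/2)
b(v) = 1/(2*v)
b(E)*f(0, -3) = ((1/2)/(-45))*(1 + (1/2)*0*(-3)) = ((1/2)*(-1/45))*(1 + 0) = -1/90*1 = -1/90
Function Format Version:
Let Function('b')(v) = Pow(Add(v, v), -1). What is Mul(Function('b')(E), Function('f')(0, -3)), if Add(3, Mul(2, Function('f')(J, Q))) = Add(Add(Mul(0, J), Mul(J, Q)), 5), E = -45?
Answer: Rational(-1, 90) ≈ -0.011111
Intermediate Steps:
Function('f')(J, Q) = Add(1, Mul(Rational(1, 2), J, Q)) (Function('f')(J, Q) = Add(Rational(-3, 2), Mul(Rational(1, 2), Add(Add(Mul(0, J), Mul(J, Q)), 5))) = Add(Rational(-3, 2), Mul(Rational(1, 2), Add(Add(0, Mul(J, Q)), 5))) = Add(Rational(-3, 2), Mul(Rational(1, 2), Add(Mul(J, Q), 5))) = Add(Rational(-3, 2), Mul(Rational(1, 2), Add(5, Mul(J, Q)))) = Add(Rational(-3, 2), Add(Rational(5, 2), Mul(Rational(1, 2), J, Q))) = Add(1, Mul(Rational(1, 2), J, Q)))
Function('b')(v) = Mul(Rational(1, 2), Pow(v, -1)) (Function('b')(v) = Pow(Mul(2, v), -1) = Mul(Rational(1, 2), Pow(v, -1)))
Mul(Function('b')(E), Function('f')(0, -3)) = Mul(Mul(Rational(1, 2), Pow(-45, -1)), Add(1, Mul(Rational(1, 2), 0, -3))) = Mul(Mul(Rational(1, 2), Rational(-1, 45)), Add(1, 0)) = Mul(Rational(-1, 90), 1) = Rational(-1, 90)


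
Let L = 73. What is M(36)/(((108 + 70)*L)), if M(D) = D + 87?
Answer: 123/12994 ≈ 0.0094659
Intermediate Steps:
M(D) = 87 + D
M(36)/(((108 + 70)*L)) = (87 + 36)/(((108 + 70)*73)) = 123/((178*73)) = 123/12994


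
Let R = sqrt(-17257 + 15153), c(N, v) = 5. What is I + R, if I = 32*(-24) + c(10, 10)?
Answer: -763 + 2*I*sqrt(526) ≈ -763.0 + 45.869*I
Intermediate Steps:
R = 2*I*sqrt(526) (R = sqrt(-2104) = 2*I*sqrt(526) ≈ 45.869*I)
I = -763 (I = 32*(-24) + 5 = -768 + 5 = -763)
I + R = -763 + 2*I*sqrt(526)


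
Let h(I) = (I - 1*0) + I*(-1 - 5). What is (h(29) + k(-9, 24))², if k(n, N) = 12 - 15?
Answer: 21904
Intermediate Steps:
k(n, N) = -3
h(I) = -5*I (h(I) = (I + 0) + I*(-6) = I - 6*I = -5*I)
(h(29) + k(-9, 24))² = (-5*29 - 3)² = (-145 - 3)² = (-148)² = 21904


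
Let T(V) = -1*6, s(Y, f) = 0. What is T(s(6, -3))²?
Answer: 36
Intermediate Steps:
T(V) = -6
T(s(6, -3))² = (-6)² = 36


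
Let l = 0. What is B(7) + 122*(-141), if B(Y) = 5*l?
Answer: -17202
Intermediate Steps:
B(Y) = 0 (B(Y) = 5*0 = 0)
B(7) + 122*(-141) = 0 + 122*(-141) = 0 - 17202 = -17202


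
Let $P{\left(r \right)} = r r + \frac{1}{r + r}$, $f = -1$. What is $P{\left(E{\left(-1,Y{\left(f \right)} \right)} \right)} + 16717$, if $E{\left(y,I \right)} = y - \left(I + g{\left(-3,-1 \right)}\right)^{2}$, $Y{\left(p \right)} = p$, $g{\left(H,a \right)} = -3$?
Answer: $\frac{578203}{34} \approx 17006.0$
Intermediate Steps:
$E{\left(y,I \right)} = y - \left(-3 + I\right)^{2}$ ($E{\left(y,I \right)} = y - \left(I - 3\right)^{2} = y - \left(-3 + I\right)^{2}$)
$P{\left(r \right)} = r^{2} + \frac{1}{2 r}$
$P{\left(E{\left(-1,Y{\left(f \right)} \right)} \right)} + 16717 = \frac{\frac{1}{2} + \left(-1 - \left(-3 - 1\right)^{2}\right)^{3}}{-1 - \left(-3 - 1\right)^{2}} + 16717 = \frac{\frac{1}{2} + \left(-1 - \left(-4\right)^{2}\right)^{3}}{-1 - \left(-4\right)^{2}} + 16717 = \frac{\frac{1}{2} + \left(-1 - 16\right)^{3}}{-1 - 16} + 16717 = \frac{\frac{1}{2} + \left(-17\right)^{3}}{-17} + 16717 = - \frac{\frac{1}{2} - 4913}{17} + 16717 = \left(- \frac{1}{17}\right) \left(- \frac{9825}{2}\right) + 16717 = \frac{9825}{34} + 16717 = \frac{578203}{34}$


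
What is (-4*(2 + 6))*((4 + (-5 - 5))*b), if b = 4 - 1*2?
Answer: 384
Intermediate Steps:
b = 2 (b = 4 - 2 = 2)
(-4*(2 + 6))*((4 + (-5 - 5))*b) = (-4*(2 + 6))*((4 + (-5 - 5))*2) = (-4*8)*((4 - 10)*2) = -(-192)*2 = -32*(-12) = 384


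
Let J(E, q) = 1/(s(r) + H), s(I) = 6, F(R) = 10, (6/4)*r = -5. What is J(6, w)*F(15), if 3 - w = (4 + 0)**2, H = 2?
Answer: 5/4 ≈ 1.2500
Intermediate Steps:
r = -10/3 (r = (2/3)*(-5) = -10/3 ≈ -3.3333)
w = -13 (w = 3 - (4 + 0)**2 = 3 - 1*4**2 = 3 - 1*16 = 3 - 16 = -13)
J(E, q) = 1/8 (J(E, q) = 1/(6 + 2) = 1/8)
J(6, w)*F(15) = (1/8)*10 = 5/4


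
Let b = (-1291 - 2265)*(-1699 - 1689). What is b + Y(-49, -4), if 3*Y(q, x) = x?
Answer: 36143180/3 ≈ 1.2048e+7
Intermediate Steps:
b = 12047728 (b = -3556*(-3388) = 12047728)
Y(q, x) = x/3
b + Y(-49, -4) = 12047728 + (1/3)*(-4) = 12047728 - 4/3 = 36143180/3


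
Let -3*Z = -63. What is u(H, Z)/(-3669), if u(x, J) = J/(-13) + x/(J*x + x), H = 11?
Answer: 449/1049334 ≈ 0.00042789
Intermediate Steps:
Z = 21 (Z = -⅓*(-63) = 21)
u(x, J) = -J/13 + x/(x + J*x) (u(x, J) = J*(-1/13) + x/(x + J*x) = -J/13 + x/(x + J*x))
u(H, Z)/(-3669) = ((13 - 1*21 - 1*21²)/(13*(1 + 21)))/(-3669) = ((1/13)*(13 - 21 - 1*441)/22)*(-1/3669) = ((1/13)*(1/22)*(13 - 21 - 441))*(-1/3669) = ((1/13)*(1/22)*(-449))*(-1/3669) = -449/286*(-1/3669) = 449/1049334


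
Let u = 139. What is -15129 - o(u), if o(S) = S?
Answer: -15268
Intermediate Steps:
-15129 - o(u) = -15129 - 1*139 = -15129 - 139 = -15268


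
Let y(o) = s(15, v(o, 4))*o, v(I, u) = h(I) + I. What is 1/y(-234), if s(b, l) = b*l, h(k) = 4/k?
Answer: 1/821400 ≈ 1.2174e-6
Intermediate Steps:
v(I, u) = I + 4/I (v(I, u) = 4/I + I = I + 4/I)
y(o) = o*(15*o + 60/o) (y(o) = (15*(o + 4/o))*o = (15*o + 60/o)*o = o*(15*o + 60/o))
1/y(-234) = 1/(60 + 15*(-234)**2) = 1/(60 + 15*54756) = 1/(60 + 821340) = 1/821400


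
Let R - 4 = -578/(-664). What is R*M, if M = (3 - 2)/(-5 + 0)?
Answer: -1617/1660 ≈ -0.97410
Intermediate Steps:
R = 1617/332 (R = 4 - 578/(-664) = 4 - 578*(-1/664) = 4 + 289/332 = 1617/332 ≈ 4.8705)
M = -⅕ (M = 1/(-5) = 1*(-⅕) = -⅕ ≈ -0.20000)
R*M = (1617/332)*(-⅕) = -1617/1660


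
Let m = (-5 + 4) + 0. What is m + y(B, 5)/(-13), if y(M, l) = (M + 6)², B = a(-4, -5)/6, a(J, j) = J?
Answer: -373/117 ≈ -3.1880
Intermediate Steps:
B = -⅔ (B = -4/6 = -4*⅙ = -⅔ ≈ -0.66667)
m = -1 (m = -1 + 0 = -1)
y(M, l) = (6 + M)²
m + y(B, 5)/(-13) = -1 + (6 - ⅔)²/(-13) = -1 + (16/3)²*(-1/13) = -1 + (256/9)*(-1/13) = -1 - 256/117 = -373/117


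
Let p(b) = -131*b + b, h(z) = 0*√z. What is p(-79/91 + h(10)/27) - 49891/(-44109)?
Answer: 35195347/308763 ≈ 113.99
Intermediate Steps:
h(z) = 0
p(b) = -130*b
p(-79/91 + h(10)/27) - 49891/(-44109) = -130*(-79/91 + 0/27) - 49891/(-44109) = -130*(-79*1/91 + 0*(1/27)) - 49891*(-1/44109) = -130*(-79/91 + 0) + 49891/44109 = -130*(-79/91) + 49891/44109 = 790/7 + 49891/44109 = 35195347/308763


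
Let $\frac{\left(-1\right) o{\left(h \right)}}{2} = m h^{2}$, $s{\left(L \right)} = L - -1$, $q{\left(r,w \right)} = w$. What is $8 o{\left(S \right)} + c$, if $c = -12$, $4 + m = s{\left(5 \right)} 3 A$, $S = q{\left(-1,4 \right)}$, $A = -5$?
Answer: $24052$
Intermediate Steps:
$S = 4$
$s{\left(L \right)} = 1 + L$ ($s{\left(L \right)} = L + 1 = 1 + L$)
$m = -94$ ($m = -4 + \left(1 + 5\right) 3 \left(-5\right) = -4 + 6 \cdot 3 \left(-5\right) = -4 + 18 \left(-5\right) = -4 - 90 = -94$)
$o{\left(h \right)} = 188 h^{2}$ ($o{\left(h \right)} = - 2 \left(- 94 h^{2}\right) = 188 h^{2}$)
$8 o{\left(S \right)} + c = 8 \cdot 188 \cdot 4^{2} - 12 = 8 \cdot 188 \cdot 16 - 12 = 8 \cdot 3008 - 12 = 24064 - 12 = 24052$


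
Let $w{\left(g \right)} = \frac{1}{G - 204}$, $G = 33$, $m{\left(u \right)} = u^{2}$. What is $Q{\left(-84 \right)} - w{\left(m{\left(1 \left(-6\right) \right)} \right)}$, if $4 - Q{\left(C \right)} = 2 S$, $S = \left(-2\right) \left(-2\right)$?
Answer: $- \frac{683}{171} \approx -3.9942$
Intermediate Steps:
$S = 4$
$w{\left(g \right)} = - \frac{1}{171}$ ($w{\left(g \right)} = \frac{1}{33 - 204} = \frac{1}{-171} = - \frac{1}{171}$)
$Q{\left(C \right)} = -4$ ($Q{\left(C \right)} = 4 - 2 \cdot 4 = 4 - 8 = -4$)
$Q{\left(-84 \right)} - w{\left(m{\left(1 \left(-6\right) \right)} \right)} = -4 - - \frac{1}{171} = -4 + \frac{1}{171} = - \frac{683}{171}$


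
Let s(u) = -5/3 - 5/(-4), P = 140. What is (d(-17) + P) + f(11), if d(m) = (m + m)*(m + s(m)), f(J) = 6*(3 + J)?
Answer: 4897/6 ≈ 816.17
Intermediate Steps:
f(J) = 18 + 6*J
s(u) = -5/12 (s(u) = -5*⅓ - 5*(-¼) = -5/3 + 5/4 = -5/12)
d(m) = 2*m*(-5/12 + m) (d(m) = (m + m)*(m - 5/12) = (2*m)*(-5/12 + m) = 2*m*(-5/12 + m))
(d(-17) + P) + f(11) = ((⅙)*(-17)*(-5 + 12*(-17)) + 140) + (18 + 6*11) = ((⅙)*(-17)*(-5 - 204) + 140) + (18 + 66) = ((⅙)*(-17)*(-209) + 140) + 84 = (3553/6 + 140) + 84 = 4393/6 + 84 = 4897/6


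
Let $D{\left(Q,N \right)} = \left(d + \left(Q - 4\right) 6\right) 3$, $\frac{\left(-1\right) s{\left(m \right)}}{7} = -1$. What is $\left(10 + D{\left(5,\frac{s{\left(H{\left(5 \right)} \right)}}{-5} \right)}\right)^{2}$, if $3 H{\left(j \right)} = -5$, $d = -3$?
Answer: $361$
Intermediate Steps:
$H{\left(j \right)} = - \frac{5}{3}$ ($H{\left(j \right)} = \frac{1}{3} \left(-5\right) = - \frac{5}{3}$)
$s{\left(m \right)} = 7$ ($s{\left(m \right)} = \left(-7\right) \left(-1\right) = 7$)
$D{\left(Q,N \right)} = -81 + 18 Q$ ($D{\left(Q,N \right)} = \left(-3 + \left(Q - 4\right) 6\right) 3 = \left(-3 + \left(-4 + Q\right) 6\right) 3 = \left(-3 + \left(-24 + 6 Q\right)\right) 3 = \left(-27 + 6 Q\right) 3 = -81 + 18 Q$)
$\left(10 + D{\left(5,\frac{s{\left(H{\left(5 \right)} \right)}}{-5} \right)}\right)^{2} = \left(10 + \left(-81 + 18 \cdot 5\right)\right)^{2} = \left(10 + \left(-81 + 90\right)\right)^{2} = \left(10 + 9\right)^{2} = 19^{2} = 361$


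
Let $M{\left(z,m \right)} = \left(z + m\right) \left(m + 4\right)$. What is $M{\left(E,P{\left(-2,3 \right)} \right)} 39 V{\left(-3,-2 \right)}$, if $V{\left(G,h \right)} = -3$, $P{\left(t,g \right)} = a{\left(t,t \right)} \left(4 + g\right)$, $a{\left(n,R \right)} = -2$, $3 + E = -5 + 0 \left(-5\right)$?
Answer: $-25740$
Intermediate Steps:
$E = -8$ ($E = -3 + \left(-5 + 0 \left(-5\right)\right) = -3 + \left(-5 + 0\right) = -3 - 5 = -8$)
$P{\left(t,g \right)} = -8 - 2 g$ ($P{\left(t,g \right)} = - 2 \left(4 + g\right) = -8 - 2 g$)
$M{\left(z,m \right)} = \left(4 + m\right) \left(m + z\right)$ ($M{\left(z,m \right)} = \left(m + z\right) \left(4 + m\right) = \left(4 + m\right) \left(m + z\right)$)
$M{\left(E,P{\left(-2,3 \right)} \right)} 39 V{\left(-3,-2 \right)} = \left(\left(-8 - 6\right)^{2} + 4 \left(-8 - 6\right) + 4 \left(-8\right) + \left(-8 - 6\right) \left(-8\right)\right) 39 \left(-3\right) = \left(\left(-8 - 6\right)^{2} + 4 \left(-8 - 6\right) - 32 + \left(-8 - 6\right) \left(-8\right)\right) 39 \left(-3\right) = \left(\left(-14\right)^{2} + 4 \left(-14\right) - 32 - -112\right) 39 \left(-3\right) = \left(196 - 56 - 32 + 112\right) 39 \left(-3\right) = 220 \cdot 39 \left(-3\right) = 8580 \left(-3\right) = -25740$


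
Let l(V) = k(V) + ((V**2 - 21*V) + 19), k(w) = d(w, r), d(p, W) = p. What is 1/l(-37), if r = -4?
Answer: 1/2128 ≈ 0.00046992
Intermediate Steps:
k(w) = w
l(V) = 19 + V**2 - 20*V (l(V) = V + ((V**2 - 21*V) + 19) = V + (19 + V**2 - 21*V) = 19 + V**2 - 20*V)
1/l(-37) = 1/(19 + (-37)**2 - 20*(-37)) = 1/(19 + 1369 + 740) = 1/2128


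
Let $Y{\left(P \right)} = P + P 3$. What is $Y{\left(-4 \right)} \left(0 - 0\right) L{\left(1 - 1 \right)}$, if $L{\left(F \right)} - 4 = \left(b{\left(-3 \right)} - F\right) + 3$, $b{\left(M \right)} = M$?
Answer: $0$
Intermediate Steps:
$Y{\left(P \right)} = 4 P$ ($Y{\left(P \right)} = P + 3 P = 4 P$)
$L{\left(F \right)} = 4 - F$ ($L{\left(F \right)} = 4 + \left(\left(-3 - F\right) + 3\right) = 4 - F$)
$Y{\left(-4 \right)} \left(0 - 0\right) L{\left(1 - 1 \right)} = 4 \left(-4\right) \left(0 - 0\right) \left(4 - \left(1 - 1\right)\right) = - 16 \left(0 + 0\right) \left(4 - \left(1 - 1\right)\right) = \left(-16\right) 0 \left(4 - 0\right) = 0 \left(4 + 0\right) = 0 \cdot 4 = 0$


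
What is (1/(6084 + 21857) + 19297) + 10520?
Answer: 833116798/27941 ≈ 29817.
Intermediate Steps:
(1/(6084 + 21857) + 19297) + 10520 = (1/27941 + 19297) + 10520 = 539177478/27941 + 10520 = 833116798/27941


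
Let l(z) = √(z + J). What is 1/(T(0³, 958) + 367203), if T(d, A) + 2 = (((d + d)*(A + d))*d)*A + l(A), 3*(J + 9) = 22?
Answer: 1101603/404509720334 - √8607/404509720334 ≈ 2.7231e-6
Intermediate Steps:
J = -5/3 (J = -9 + (⅓)*22 = -9 + 22/3 = -5/3 ≈ -1.6667)
l(z) = √(-5/3 + z) (l(z) = √(z - 5/3) = √(-5/3 + z))
T(d, A) = -2 + √(-15 + 9*A)/3 + 2*A*d²*(A + d) (T(d, A) = -2 + ((((d + d)*(A + d))*d)*A + √(-15 + 9*A)/3) = -2 + ((((2*d)*(A + d))*d)*A + √(-15 + 9*A)/3) = -2 + (((2*d*(A + d))*d)*A + √(-15 + 9*A)/3) = -2 + ((2*d²*(A + d))*A + √(-15 + 9*A)/3) = -2 + (2*A*d²*(A + d) + √(-15 + 9*A)/3) = -2 + (√(-15 + 9*A)/3 + 2*A*d²*(A + d)) = -2 + √(-15 + 9*A)/3 + 2*A*d²*(A + d))
1/(T(0³, 958) + 367203) = 1/((-2 + √(-15 + 9*958)/3 + 2*958*(0³)³ + 2*958²*(0³)²) + 367203) = 1/((-2 + √(-15 + 8622)/3 + 2*958*0³ + 2*917764*0²) + 367203) = 1/((-2 + √8607/3 + 2*958*0 + 2*917764*0) + 367203) = 1/((-2 + √8607/3 + 0 + 0) + 367203) = 1/((-2 + √8607/3) + 367203) = 1/(367201 + √8607/3)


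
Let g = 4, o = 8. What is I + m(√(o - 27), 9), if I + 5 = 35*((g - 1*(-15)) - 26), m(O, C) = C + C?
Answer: -232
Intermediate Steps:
m(O, C) = 2*C
I = -250 (I = -5 + 35*((4 - 1*(-15)) - 26) = -5 + 35*((4 + 15) - 26) = -5 + 35*(19 - 26) = -5 + 35*(-7) = -5 - 245 = -250)
I + m(√(o - 27), 9) = -250 + 2*9 = -250 + 18 = -232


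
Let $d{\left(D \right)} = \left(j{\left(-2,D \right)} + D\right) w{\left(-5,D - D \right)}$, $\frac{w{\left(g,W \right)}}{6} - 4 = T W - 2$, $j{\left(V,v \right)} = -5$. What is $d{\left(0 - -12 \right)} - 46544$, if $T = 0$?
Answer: $-46460$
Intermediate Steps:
$w{\left(g,W \right)} = 12$ ($w{\left(g,W \right)} = 24 + 6 \left(0 W - 2\right) = 24 + 6 \left(0 - 2\right) = 24 + 6 \left(-2\right) = 24 - 12 = 12$)
$d{\left(D \right)} = -60 + 12 D$ ($d{\left(D \right)} = \left(-5 + D\right) 12 = -60 + 12 D$)
$d{\left(0 - -12 \right)} - 46544 = \left(-60 + 12 \left(0 - -12\right)\right) - 46544 = \left(-60 + 12 \left(0 + 12\right)\right) - 46544 = \left(-60 + 12 \cdot 12\right) - 46544 = \left(-60 + 144\right) - 46544 = 84 - 46544 = -46460$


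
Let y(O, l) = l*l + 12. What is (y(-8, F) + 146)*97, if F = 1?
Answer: 15423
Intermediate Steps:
y(O, l) = 12 + l**2 (y(O, l) = l**2 + 12 = 12 + l**2)
(y(-8, F) + 146)*97 = ((12 + 1**2) + 146)*97 = ((12 + 1) + 146)*97 = (13 + 146)*97 = 159*97 = 15423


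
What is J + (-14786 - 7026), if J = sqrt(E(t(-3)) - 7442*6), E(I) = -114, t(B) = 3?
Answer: -21812 + 3*I*sqrt(4974) ≈ -21812.0 + 211.58*I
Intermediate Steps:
J = 3*I*sqrt(4974) (J = sqrt(-114 - 7442*6) = sqrt(-114 - 44652) = sqrt(-44766) = 3*I*sqrt(4974) ≈ 211.58*I)
J + (-14786 - 7026) = 3*I*sqrt(4974) + (-14786 - 7026) = 3*I*sqrt(4974) - 21812 = -21812 + 3*I*sqrt(4974)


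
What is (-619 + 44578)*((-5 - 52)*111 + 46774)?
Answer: 1778009673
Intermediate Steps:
(-619 + 44578)*((-5 - 52)*111 + 46774) = 43959*(-57*111 + 46774) = 43959*(-6327 + 46774) = 43959*40447 = 1778009673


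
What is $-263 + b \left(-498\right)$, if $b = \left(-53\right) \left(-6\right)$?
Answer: $-158627$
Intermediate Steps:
$b = 318$
$-263 + b \left(-498\right) = -263 + 318 \left(-498\right) = -263 - 158364 = -158627$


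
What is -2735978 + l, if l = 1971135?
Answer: -764843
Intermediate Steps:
-2735978 + l = -2735978 + 1971135 = -764843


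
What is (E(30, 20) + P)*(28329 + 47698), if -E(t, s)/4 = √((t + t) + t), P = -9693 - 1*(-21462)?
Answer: 894761763 - 912324*√10 ≈ 8.9188e+8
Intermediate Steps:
P = 11769 (P = -9693 + 21462 = 11769)
E(t, s) = -4*√3*√t (E(t, s) = -4*√((t + t) + t) = -4*√(2*t + t) = -4*√3*√t)
(E(30, 20) + P)*(28329 + 47698) = (-4*√3*√30 + 11769)*(28329 + 47698) = (-12*√10 + 11769)*76027 = (11769 - 12*√10)*76027 = 894761763 - 912324*√10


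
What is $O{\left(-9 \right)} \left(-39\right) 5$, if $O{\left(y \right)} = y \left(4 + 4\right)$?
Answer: $14040$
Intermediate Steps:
$O{\left(y \right)} = 8 y$ ($O{\left(y \right)} = y 8 = 8 y$)
$O{\left(-9 \right)} \left(-39\right) 5 = 8 \left(-9\right) \left(-39\right) 5 = \left(-72\right) \left(-39\right) 5 = 2808 \cdot 5 = 14040$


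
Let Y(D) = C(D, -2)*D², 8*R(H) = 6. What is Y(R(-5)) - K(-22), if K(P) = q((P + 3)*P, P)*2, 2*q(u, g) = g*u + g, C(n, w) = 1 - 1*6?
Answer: 147443/16 ≈ 9215.2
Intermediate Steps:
R(H) = ¾ (R(H) = (⅛)*6 = ¾)
C(n, w) = -5 (C(n, w) = 1 - 6 = -5)
q(u, g) = g/2 + g*u/2 (q(u, g) = (g*u + g)/2 = (g + g*u)/2 = g/2 + g*u/2)
K(P) = P*(1 + P*(3 + P)) (K(P) = (P*(1 + (P + 3)*P)/2)*2 = (P*(1 + (3 + P)*P)/2)*2 = (P*(1 + P*(3 + P))/2)*2 = P*(1 + P*(3 + P)))
Y(D) = -5*D²
Y(R(-5)) - K(-22) = -5*(¾)² - (-22)*(1 - 22*(3 - 22)) = -5*9/16 - (-22)*(1 - 22*(-19)) = -45/16 - (-22)*(1 + 418) = -45/16 - (-22)*419 = -45/16 - 1*(-9218) = -45/16 + 9218 = 147443/16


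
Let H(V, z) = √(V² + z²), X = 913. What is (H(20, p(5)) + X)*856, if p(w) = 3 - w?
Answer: 781528 + 1712*√101 ≈ 7.9873e+5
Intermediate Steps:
(H(20, p(5)) + X)*856 = (√(20² + (3 - 1*5)²) + 913)*856 = (√(400 + (3 - 5)²) + 913)*856 = (√(400 + (-2)²) + 913)*856 = (√(400 + 4) + 913)*856 = (√404 + 913)*856 = (2*√101 + 913)*856 = (913 + 2*√101)*856 = 781528 + 1712*√101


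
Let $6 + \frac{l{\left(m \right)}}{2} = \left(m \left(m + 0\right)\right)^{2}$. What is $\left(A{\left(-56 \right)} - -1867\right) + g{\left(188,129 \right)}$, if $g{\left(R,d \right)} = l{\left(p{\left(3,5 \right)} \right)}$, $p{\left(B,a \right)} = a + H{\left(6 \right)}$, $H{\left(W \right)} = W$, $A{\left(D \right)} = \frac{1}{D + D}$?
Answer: $\frac{3487343}{112} \approx 31137.0$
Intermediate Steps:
$A{\left(D \right)} = \frac{1}{2 D}$
$p{\left(B,a \right)} = 6 + a$ ($p{\left(B,a \right)} = a + 6 = 6 + a$)
$l{\left(m \right)} = -12 + 2 m^{4}$ ($l{\left(m \right)} = -12 + 2 \left(m \left(m + 0\right)\right)^{2} = -12 + 2 \left(m m\right)^{2} = -12 + 2 \left(m^{2}\right)^{2} = -12 + 2 m^{4}$)
$g{\left(R,d \right)} = 29270$ ($g{\left(R,d \right)} = -12 + 2 \left(6 + 5\right)^{4} = -12 + 2 \cdot 11^{4} = -12 + 2 \cdot 14641 = -12 + 29282 = 29270$)
$\left(A{\left(-56 \right)} - -1867\right) + g{\left(188,129 \right)} = \left(\frac{1}{2 \left(-56\right)} - -1867\right) + 29270 = \left(\frac{1}{2} \left(- \frac{1}{56}\right) + 1867\right) + 29270 = \left(- \frac{1}{112} + 1867\right) + 29270 = \frac{209103}{112} + 29270 = \frac{3487343}{112}$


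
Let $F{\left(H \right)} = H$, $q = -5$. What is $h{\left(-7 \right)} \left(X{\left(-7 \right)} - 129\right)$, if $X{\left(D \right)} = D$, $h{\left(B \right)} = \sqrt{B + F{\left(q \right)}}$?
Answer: $- 272 i \sqrt{3} \approx - 471.12 i$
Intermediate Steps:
$h{\left(B \right)} = \sqrt{-5 + B}$ ($h{\left(B \right)} = \sqrt{B - 5} = \sqrt{-5 + B}$)
$h{\left(-7 \right)} \left(X{\left(-7 \right)} - 129\right) = \sqrt{-5 - 7} \left(-7 - 129\right) = \sqrt{-12} \left(-136\right) = 2 i \sqrt{3} \left(-136\right) = - 272 i \sqrt{3}$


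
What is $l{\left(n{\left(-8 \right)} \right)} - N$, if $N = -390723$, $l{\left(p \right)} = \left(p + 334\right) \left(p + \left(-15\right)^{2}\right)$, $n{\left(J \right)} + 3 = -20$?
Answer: $453545$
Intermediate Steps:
$n{\left(J \right)} = -23$ ($n{\left(J \right)} = -3 - 20 = -23$)
$l{\left(p \right)} = \left(225 + p\right) \left(334 + p\right)$ ($l{\left(p \right)} = \left(334 + p\right) \left(p + 225\right) = \left(334 + p\right) \left(225 + p\right) = \left(225 + p\right) \left(334 + p\right)$)
$l{\left(n{\left(-8 \right)} \right)} - N = \left(75150 + \left(-23\right)^{2} + 559 \left(-23\right)\right) - -390723 = \left(75150 + 529 - 12857\right) + 390723 = 62822 + 390723 = 453545$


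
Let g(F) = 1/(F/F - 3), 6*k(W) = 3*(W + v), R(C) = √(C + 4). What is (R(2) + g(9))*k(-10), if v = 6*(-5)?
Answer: 10 - 20*√6 ≈ -38.990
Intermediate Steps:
R(C) = √(4 + C)
v = -30
k(W) = -15 + W/2 (k(W) = (3*(W - 30))/6 = (3*(-30 + W))/6 = (-90 + 3*W)/6 = -15 + W/2)
g(F) = -½ (g(F) = 1/(1 - 3) = 1/(-2) = -½)
(R(2) + g(9))*k(-10) = (√(4 + 2) - ½)*(-15 + (½)*(-10)) = (√6 - ½)*(-15 - 5) = (-½ + √6)*(-20) = 10 - 20*√6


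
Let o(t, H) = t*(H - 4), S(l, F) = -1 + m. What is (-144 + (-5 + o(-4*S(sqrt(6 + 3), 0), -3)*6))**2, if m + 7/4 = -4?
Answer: 1646089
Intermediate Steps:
m = -23/4 (m = -7/4 - 4 = -23/4 ≈ -5.7500)
S(l, F) = -27/4 (S(l, F) = -1 - 23/4 = -27/4)
o(t, H) = t*(-4 + H)
(-144 + (-5 + o(-4*S(sqrt(6 + 3), 0), -3)*6))**2 = (-144 + (-5 + ((-4*(-27/4))*(-4 - 3))*6))**2 = (-144 + (-5 + (27*(-7))*6))**2 = (-144 + (-5 - 189*6))**2 = (-144 + (-5 - 1134))**2 = (-144 - 1139)**2 = (-1283)**2 = 1646089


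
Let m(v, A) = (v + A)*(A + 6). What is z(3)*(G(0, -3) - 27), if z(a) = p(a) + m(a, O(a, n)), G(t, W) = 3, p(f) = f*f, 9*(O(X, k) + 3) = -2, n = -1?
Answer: -5432/27 ≈ -201.19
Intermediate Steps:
O(X, k) = -29/9 (O(X, k) = -3 + (⅑)*(-2) = -3 - 2/9 = -29/9)
m(v, A) = (6 + A)*(A + v) (m(v, A) = (A + v)*(6 + A) = (6 + A)*(A + v))
p(f) = f²
z(a) = -725/81 + a² + 25*a/9 (z(a) = a² + ((-29/9)² + 6*(-29/9) + 6*a - 29*a/9) = a² + (841/81 - 58/3 + 6*a - 29*a/9) = a² + (-725/81 + 25*a/9) = -725/81 + a² + 25*a/9)
z(3)*(G(0, -3) - 27) = (-725/81 + 3² + (25/9)*3)*(3 - 27) = (-725/81 + 9 + 25/3)*(-24) = (679/81)*(-24) = -5432/27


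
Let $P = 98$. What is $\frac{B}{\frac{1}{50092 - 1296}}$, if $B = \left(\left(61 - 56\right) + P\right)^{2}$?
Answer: $517676764$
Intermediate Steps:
$B = 10609$ ($B = \left(\left(61 - 56\right) + 98\right)^{2} = \left(5 + 98\right)^{2} = 103^{2} = 10609$)
$\frac{B}{\frac{1}{50092 - 1296}} = \frac{10609}{\frac{1}{50092 - 1296}} = \frac{10609}{\frac{1}{48796}} = 10609 \frac{1}{\frac{1}{48796}} = 10609 \cdot 48796 = 517676764$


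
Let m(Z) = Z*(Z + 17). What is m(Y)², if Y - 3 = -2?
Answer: 324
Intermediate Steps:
Y = 1 (Y = 3 - 2 = 1)
m(Z) = Z*(17 + Z)
m(Y)² = (1*(17 + 1))² = (1*18)² = 18² = 324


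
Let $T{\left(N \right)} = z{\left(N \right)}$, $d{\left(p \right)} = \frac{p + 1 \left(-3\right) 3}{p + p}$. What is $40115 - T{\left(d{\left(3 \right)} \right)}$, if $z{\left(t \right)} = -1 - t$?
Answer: $40115$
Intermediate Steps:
$d{\left(p \right)} = \frac{-9 + p}{2 p}$ ($d{\left(p \right)} = \frac{p - 9}{2 p} = \left(p - 9\right) \frac{1}{2 p} = \left(-9 + p\right) \frac{1}{2 p} = \frac{-9 + p}{2 p}$)
$T{\left(N \right)} = -1 - N$
$40115 - T{\left(d{\left(3 \right)} \right)} = 40115 - \left(-1 - \frac{-9 + 3}{2 \cdot 3}\right) = 40115 - \left(-1 - \frac{1}{2} \cdot \frac{1}{3} \left(-6\right)\right) = 40115 - \left(-1 - -1\right) = 40115 - \left(-1 + 1\right) = 40115 - 0 = 40115 + 0 = 40115$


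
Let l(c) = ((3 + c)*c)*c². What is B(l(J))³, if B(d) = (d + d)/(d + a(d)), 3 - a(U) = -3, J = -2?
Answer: 512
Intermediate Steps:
a(U) = 6 (a(U) = 3 - 1*(-3) = 3 + 3 = 6)
l(c) = c³*(3 + c) (l(c) = (c*(3 + c))*c² = c³*(3 + c))
B(d) = 2*d/(6 + d) (B(d) = (d + d)/(d + 6) = (2*d)/(6 + d) = 2*d/(6 + d))
B(l(J))³ = (2*((-2)³*(3 - 2))/(6 + (-2)³*(3 - 2)))³ = (2*(-8*1)/(6 - 8*1))³ = (2*(-8)/(6 - 8))³ = (2*(-8)/(-2))³ = (2*(-8)*(-½))³ = 8³ = 512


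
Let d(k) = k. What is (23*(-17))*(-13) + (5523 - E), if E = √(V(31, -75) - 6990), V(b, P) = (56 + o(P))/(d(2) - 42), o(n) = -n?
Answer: 10606 - I*√2797310/20 ≈ 10606.0 - 83.626*I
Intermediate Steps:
V(b, P) = -7/5 + P/40 (V(b, P) = (56 - P)/(2 - 42) = (56 - P)/(-40) = (56 - P)*(-1/40) = -7/5 + P/40)
E = I*√2797310/20 (E = √((-7/5 + (1/40)*(-75)) - 6990) = √((-7/5 - 15/8) - 6990) = √(-131/40 - 6990) = √(-279731/40) = I*√2797310/20 ≈ 83.626*I)
(23*(-17))*(-13) + (5523 - E) = (23*(-17))*(-13) + (5523 - I*√2797310/20) = -391*(-13) + (5523 - I*√2797310/20) = 5083 + (5523 - I*√2797310/20) = 10606 - I*√2797310/20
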